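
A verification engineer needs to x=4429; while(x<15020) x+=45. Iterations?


Step 1: x goes from 4429 toward 15020 by 45; the body runs while x<15020, so iterations = ceil((bound-start)/step)
Step 2: Distance=10591
Step 3: ceil(10591/45)=236

236


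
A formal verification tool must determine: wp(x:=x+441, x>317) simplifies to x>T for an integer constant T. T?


Formula: wp(x:=E, P) = P[E/x] (substitute E for x in postcondition)
Step 1: Postcondition: x>317
Step 2: Substitute x+441 for x: x+441>317
Step 3: Solve for x: x > 317-441 = -124

-124


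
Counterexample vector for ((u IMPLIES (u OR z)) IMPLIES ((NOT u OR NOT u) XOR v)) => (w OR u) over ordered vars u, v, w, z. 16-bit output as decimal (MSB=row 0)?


F1 = ((u IMPLIES (u OR z)) IMPLIES ((NOT u OR NOT u) XOR v))
F2 = (w OR u)
Counterexample to F1=>F2 is where F1=1 and F2=0.
Evaluate each row (bits = u,v,w,z, MSB first):
  row 0 [0000]: F1=1 F2=0 -> F1&~F2 -> 1
  row 1 [0001]: F1=1 F2=0 -> F1&~F2 -> 1
  row 2 [0010]: F1=1 F2=1 -> F1&~F2 -> 0
  row 3 [0011]: F1=1 F2=1 -> F1&~F2 -> 0
  row 4 [0100]: F1=0 F2=0 -> F1&~F2 -> 0
  row 5 [0101]: F1=0 F2=0 -> F1&~F2 -> 0
  row 6 [0110]: F1=0 F2=1 -> F1&~F2 -> 0
  row 7 [0111]: F1=0 F2=1 -> F1&~F2 -> 0
  row 8 [1000]: F1=0 F2=1 -> F1&~F2 -> 0
  row 9 [1001]: F1=0 F2=1 -> F1&~F2 -> 0
  row 10 [1010]: F1=0 F2=1 -> F1&~F2 -> 0
  row 11 [1011]: F1=0 F2=1 -> F1&~F2 -> 0
  row 12 [1100]: F1=1 F2=1 -> F1&~F2 -> 0
  row 13 [1101]: F1=1 F2=1 -> F1&~F2 -> 0
  row 14 [1110]: F1=1 F2=1 -> F1&~F2 -> 0
  row 15 [1111]: F1=1 F2=1 -> F1&~F2 -> 0
Full result column, 4 rows per line (u,v fixed per line; w,z runs 00..11 left to right):
  rows 0-3 [u,v=00]: 1100  = hex C
  rows 4-7 [u,v=01]: 0000  = hex 0
  rows 8-11 [u,v=10]: 0000  = hex 0
  rows 12-15 [u,v=11]: 0000  = hex 0
Counterexample vector (row 0 .. row 15) = 1100000000000000
Output column grouped in 4s = 1100 0000 0000 0000 = 0xC000
Convert to decimal digit by digit (value = value*16 + digit):
  C -> 12
  12*16 + 0 = 192
  192*16 + 0 = 3072
  3072*16 + 0 = 49152
Decimal = 49152

49152


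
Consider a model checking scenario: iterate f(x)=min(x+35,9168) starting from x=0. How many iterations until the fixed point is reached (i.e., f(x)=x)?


Step 1: x=0, cap=9168, increment=35
Step 2: x grows by 35 each step until capped at 9168; fixed point is x=9168
Step 3: iterations = ceil(9168/35) = 262

262


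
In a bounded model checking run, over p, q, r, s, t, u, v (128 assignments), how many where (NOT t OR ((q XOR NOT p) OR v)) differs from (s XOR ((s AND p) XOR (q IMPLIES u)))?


F1 = (NOT t OR ((q XOR NOT p) OR v))
F2 = (s XOR ((s AND p) XOR (q IMPLIES u)))
Evaluate both on each of 128 rows (bits = p,q,r,s,t,u,v):
  row 0 [0000000]: F1=1 F2=1 -> 0
  row 1 [0000001]: F1=1 F2=1 -> 0
  row 2 [0000010]: F1=1 F2=1 -> 0
  row 3 [0000011]: F1=1 F2=1 -> 0
  row 4 [0000100]: F1=1 F2=1 -> 0
  (every remaining row is evaluated the same way; all 128 results are listed next)
Full result column, 8 rows per line (p,q,r,s fixed per line; t,u,v runs 000..111 left to right):
  rows 0-7 [p,q,r,s=0000]: 00000000  (ones: 0)
  rows 8-15 [p,q,r,s=0001]: 11111111  (ones: 8)
  rows 16-23 [p,q,r,s=0010]: 00000000  (ones: 0)
  rows 24-31 [p,q,r,s=0011]: 11111111  (ones: 8)
  rows 32-39 [p,q,r,s=0100]: 11000110  (ones: 4)
  rows 40-47 [p,q,r,s=0101]: 00111001  (ones: 4)
  rows 48-55 [p,q,r,s=0110]: 11000110  (ones: 4)
  rows 56-63 [p,q,r,s=0111]: 00111001  (ones: 4)
  rows 64-71 [p,q,r,s=1000]: 00001010  (ones: 2)
  rows 72-79 [p,q,r,s=1001]: 00001010  (ones: 2)
  rows 80-87 [p,q,r,s=1010]: 00001010  (ones: 2)
  rows 88-95 [p,q,r,s=1011]: 00001010  (ones: 2)
  rows 96-103 [p,q,r,s=1100]: 11001100  (ones: 4)
  rows 104-111 [p,q,r,s=1101]: 11001100  (ones: 4)
  rows 112-119 [p,q,r,s=1110]: 11001100  (ones: 4)
  rows 120-127 [p,q,r,s=1111]: 11001100  (ones: 4)
Disagreements = 0+8+0+8+4+4+4+4+2+2+2+2+4+4+4+4 = 56

56


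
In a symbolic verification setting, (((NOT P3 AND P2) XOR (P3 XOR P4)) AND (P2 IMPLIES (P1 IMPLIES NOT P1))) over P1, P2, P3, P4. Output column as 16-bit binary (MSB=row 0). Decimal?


Formula: (((NOT P3 AND P2) XOR (P3 XOR P4)) AND (P2 IMPLIES (P1 IMPLIES NOT P1))) over P1, P2, P3, P4 (16 rows)
Evaluate each row (bits = P1,P2,P3,P4, MSB first):
  row 0 [0000]: (((NOT 0 AND 0) XOR (0 XOR 0)) AND (0 IMPLIES (0 IMPLIES NOT 0))) -> 0
  row 1 [0001]: (((NOT 0 AND 0) XOR (0 XOR 1)) AND (0 IMPLIES (0 IMPLIES NOT 0))) -> 1
  row 2 [0010]: (((NOT 1 AND 0) XOR (1 XOR 0)) AND (0 IMPLIES (0 IMPLIES NOT 0))) -> 1
  row 3 [0011]: (((NOT 1 AND 0) XOR (1 XOR 1)) AND (0 IMPLIES (0 IMPLIES NOT 0))) -> 0
  row 4 [0100]: (((NOT 0 AND 1) XOR (0 XOR 0)) AND (1 IMPLIES (0 IMPLIES NOT 0))) -> 1
  row 5 [0101]: (((NOT 0 AND 1) XOR (0 XOR 1)) AND (1 IMPLIES (0 IMPLIES NOT 0))) -> 0
  row 6 [0110]: (((NOT 1 AND 1) XOR (1 XOR 0)) AND (1 IMPLIES (0 IMPLIES NOT 0))) -> 1
  row 7 [0111]: (((NOT 1 AND 1) XOR (1 XOR 1)) AND (1 IMPLIES (0 IMPLIES NOT 0))) -> 0
  row 8 [1000]: (((NOT 0 AND 0) XOR (0 XOR 0)) AND (0 IMPLIES (1 IMPLIES NOT 1))) -> 0
  row 9 [1001]: (((NOT 0 AND 0) XOR (0 XOR 1)) AND (0 IMPLIES (1 IMPLIES NOT 1))) -> 1
  row 10 [1010]: (((NOT 1 AND 0) XOR (1 XOR 0)) AND (0 IMPLIES (1 IMPLIES NOT 1))) -> 1
  row 11 [1011]: (((NOT 1 AND 0) XOR (1 XOR 1)) AND (0 IMPLIES (1 IMPLIES NOT 1))) -> 0
  row 12 [1100]: (((NOT 0 AND 1) XOR (0 XOR 0)) AND (1 IMPLIES (1 IMPLIES NOT 1))) -> 0
  row 13 [1101]: (((NOT 0 AND 1) XOR (0 XOR 1)) AND (1 IMPLIES (1 IMPLIES NOT 1))) -> 0
  row 14 [1110]: (((NOT 1 AND 1) XOR (1 XOR 0)) AND (1 IMPLIES (1 IMPLIES NOT 1))) -> 0
  row 15 [1111]: (((NOT 1 AND 1) XOR (1 XOR 1)) AND (1 IMPLIES (1 IMPLIES NOT 1))) -> 0
Full result column, 4 rows per line (P1,P2 fixed per line; P3,P4 runs 00..11 left to right):
  rows 0-3 [P1,P2=00]: 0110  = hex 6
  rows 4-7 [P1,P2=01]: 1010  = hex A
  rows 8-11 [P1,P2=10]: 0110  = hex 6
  rows 12-15 [P1,P2=11]: 0000  = hex 0
Output column (row 0 .. row 15) = 0110101001100000
Output column grouped in 4s = 0110 1010 0110 0000 = 0x6A60
Convert to decimal digit by digit (value = value*16 + digit):
  6 -> 6
  6*16 + 10 (A) = 106
  106*16 + 6 = 1702
  1702*16 + 0 = 27232
Decimal = 27232

27232


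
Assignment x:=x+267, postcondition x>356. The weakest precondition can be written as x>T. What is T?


Formula: wp(x:=E, P) = P[E/x] (substitute E for x in postcondition)
Step 1: Postcondition: x>356
Step 2: Substitute x+267 for x: x+267>356
Step 3: Solve for x: x > 356-267 = 89

89


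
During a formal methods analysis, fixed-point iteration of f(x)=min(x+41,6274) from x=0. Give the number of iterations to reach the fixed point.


Step 1: x=0, cap=6274, increment=41
Step 2: x grows by 41 each step until capped at 6274; fixed point is x=6274
Step 3: iterations = ceil(6274/41) = 154

154


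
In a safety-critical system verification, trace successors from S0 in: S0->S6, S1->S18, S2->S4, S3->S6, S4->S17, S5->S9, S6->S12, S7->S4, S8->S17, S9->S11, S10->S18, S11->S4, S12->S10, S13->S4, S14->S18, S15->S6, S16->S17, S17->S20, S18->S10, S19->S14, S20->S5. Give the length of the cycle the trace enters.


Trace from S0 until a state repeats:
  S0 -> S6 -> S12 -> S10 -> S18 -> S10
S10 first seen at step 3, revisited at step 5.
Cycle length = 5 - 3 = 2

2


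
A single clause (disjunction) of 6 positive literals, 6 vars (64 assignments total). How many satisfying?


Step 1: Total=2^6=64
Step 2: Unsat when all 6 false: 2^0=1
Step 3: Sat=64-1=63

63


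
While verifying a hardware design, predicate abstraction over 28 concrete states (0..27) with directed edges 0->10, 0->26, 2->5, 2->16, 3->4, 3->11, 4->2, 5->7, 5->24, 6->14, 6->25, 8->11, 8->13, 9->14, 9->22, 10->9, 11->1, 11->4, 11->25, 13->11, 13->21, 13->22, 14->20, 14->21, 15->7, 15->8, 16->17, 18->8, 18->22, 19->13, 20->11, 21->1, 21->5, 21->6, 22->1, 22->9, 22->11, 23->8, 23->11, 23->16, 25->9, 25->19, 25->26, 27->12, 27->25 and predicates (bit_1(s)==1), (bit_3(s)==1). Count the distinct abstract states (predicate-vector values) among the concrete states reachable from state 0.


BFS from 0:
Concrete reachable: {0, 1, 2, 4, 5, 6, 7, 9, 10, 11, 13, 14, 16, 17, 19, 20, 21, 22, 24, 25, 26}
Abstract via predicates (bit_1(s)==1), (bit_3(s)==1):
  (0,0) <- {0, 1, 4, 5, 16, 17, 20, 21}
  (0,1) <- {9, 13, 24, 25}
  (1,0) <- {2, 6, 7, 19, 22}
  (1,1) <- {10, 11, 14, 26}
Distinct abstract states = 4

4


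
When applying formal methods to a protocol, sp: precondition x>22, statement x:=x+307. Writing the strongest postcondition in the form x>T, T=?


Formula: sp(P, x:=E) = exists old_x. (x = E[old_x/x]) AND P[old_x/x] (old_x is the value of x before the assignment; eliminate old_x by solving x = E[old_x/x] for old_x)
Step 1: Precondition P: x>22, i.e. old_x > 22
Step 2: Assignment gives x = old_x + 307, so old_x = x - 307
Step 3: Substitute into P: x - 307 > 22
Step 4: Simplify: x > 22+307 = 329

329


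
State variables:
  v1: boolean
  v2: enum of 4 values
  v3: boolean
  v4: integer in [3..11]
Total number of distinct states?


State space = product of domain sizes of all variables.
Domain sizes:
  v1 (boolean): 2
  v2 (enum of 4 values): 4
  v3 (boolean): 2
  v4 (integer in [3..11]): 9
Product = 2 * 4 * 2 * 9 = 144

144


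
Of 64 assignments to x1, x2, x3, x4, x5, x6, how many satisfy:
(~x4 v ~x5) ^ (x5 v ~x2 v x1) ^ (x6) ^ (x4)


CNF with 4 clauses over 6 vars (64 assignments).
An assignment satisfies CNF iff every clause has >=1 true literal.
Check each row (bits = x1,x2,x3,x4,x5,x6; clause T/F shown):
  row 0 [000000]: clauses=TTFF -> 0
  row 1 [000001]: clauses=TTTF -> 0
  row 2 [000010]: clauses=TTFF -> 0
  row 3 [000011]: clauses=TTTF -> 0
  row 4 [000100]: clauses=TTFT -> 0
  (every remaining row is evaluated the same way; all 64 results are listed next)
Full result column, 8 rows per line (x1,x2,x3 fixed per line; x4,x5,x6 runs 000..111 left to right):
  rows 0-7 [x1,x2,x3=000]: 00000100  (ones: 1)
  rows 8-15 [x1,x2,x3=001]: 00000100  (ones: 1)
  rows 16-23 [x1,x2,x3=010]: 00000000  (ones: 0)
  rows 24-31 [x1,x2,x3=011]: 00000000  (ones: 0)
  rows 32-39 [x1,x2,x3=100]: 00000100  (ones: 1)
  rows 40-47 [x1,x2,x3=101]: 00000100  (ones: 1)
  rows 48-55 [x1,x2,x3=110]: 00000100  (ones: 1)
  rows 56-63 [x1,x2,x3=111]: 00000100  (ones: 1)
Satisfying assignments = 1+1+0+0+1+1+1+1 = 6

6


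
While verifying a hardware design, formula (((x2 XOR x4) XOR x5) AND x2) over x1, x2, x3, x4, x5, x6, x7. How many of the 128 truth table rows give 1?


Formula: (((x2 XOR x4) XOR x5) AND x2) over 7 vars (128 rows)
Evaluate each row (x1, x2, x3, x4, x5, x6, x7 as bits, MSB first):
  row 0 [0000000]: (((0 XOR 0) XOR 0) AND 0) -> 0
  row 1 [0000001]: (((0 XOR 0) XOR 0) AND 0) -> 0
  row 2 [0000010]: (((0 XOR 0) XOR 0) AND 0) -> 0
  row 3 [0000011]: (((0 XOR 0) XOR 0) AND 0) -> 0
  row 4 [0000100]: (((0 XOR 0) XOR 1) AND 0) -> 0
  (every remaining row is evaluated the same way; all 128 results are listed next)
Full result column, 8 rows per line (x1,x2,x3,x4 fixed per line; x5,x6,x7 runs 000..111 left to right):
  rows 0-7 [x1,x2,x3,x4=0000]: 00000000  (ones: 0)
  rows 8-15 [x1,x2,x3,x4=0001]: 00000000  (ones: 0)
  rows 16-23 [x1,x2,x3,x4=0010]: 00000000  (ones: 0)
  rows 24-31 [x1,x2,x3,x4=0011]: 00000000  (ones: 0)
  rows 32-39 [x1,x2,x3,x4=0100]: 11110000  (ones: 4)
  rows 40-47 [x1,x2,x3,x4=0101]: 00001111  (ones: 4)
  rows 48-55 [x1,x2,x3,x4=0110]: 11110000  (ones: 4)
  rows 56-63 [x1,x2,x3,x4=0111]: 00001111  (ones: 4)
  rows 64-71 [x1,x2,x3,x4=1000]: 00000000  (ones: 0)
  rows 72-79 [x1,x2,x3,x4=1001]: 00000000  (ones: 0)
  rows 80-87 [x1,x2,x3,x4=1010]: 00000000  (ones: 0)
  rows 88-95 [x1,x2,x3,x4=1011]: 00000000  (ones: 0)
  rows 96-103 [x1,x2,x3,x4=1100]: 11110000  (ones: 4)
  rows 104-111 [x1,x2,x3,x4=1101]: 00001111  (ones: 4)
  rows 112-119 [x1,x2,x3,x4=1110]: 11110000  (ones: 4)
  rows 120-127 [x1,x2,x3,x4=1111]: 00001111  (ones: 4)
Count of 1-rows = 0+0+0+0+4+4+4+4+0+0+0+0+4+4+4+4 = 32

32


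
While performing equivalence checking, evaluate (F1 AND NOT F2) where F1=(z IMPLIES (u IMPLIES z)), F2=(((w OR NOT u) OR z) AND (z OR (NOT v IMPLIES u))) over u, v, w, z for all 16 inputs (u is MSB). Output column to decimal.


F1 = (z IMPLIES (u IMPLIES z))
F2 = (((w OR NOT u) OR z) AND (z OR (NOT v IMPLIES u)))
Counterexample to F1=>F2 is where F1=1 and F2=0.
Evaluate each row (bits = u,v,w,z, MSB first):
  row 0 [0000]: F1=1 F2=0 -> F1&~F2 -> 1
  row 1 [0001]: F1=1 F2=1 -> F1&~F2 -> 0
  row 2 [0010]: F1=1 F2=0 -> F1&~F2 -> 1
  row 3 [0011]: F1=1 F2=1 -> F1&~F2 -> 0
  row 4 [0100]: F1=1 F2=1 -> F1&~F2 -> 0
  row 5 [0101]: F1=1 F2=1 -> F1&~F2 -> 0
  row 6 [0110]: F1=1 F2=1 -> F1&~F2 -> 0
  row 7 [0111]: F1=1 F2=1 -> F1&~F2 -> 0
  row 8 [1000]: F1=1 F2=0 -> F1&~F2 -> 1
  row 9 [1001]: F1=1 F2=1 -> F1&~F2 -> 0
  row 10 [1010]: F1=1 F2=1 -> F1&~F2 -> 0
  row 11 [1011]: F1=1 F2=1 -> F1&~F2 -> 0
  row 12 [1100]: F1=1 F2=0 -> F1&~F2 -> 1
  row 13 [1101]: F1=1 F2=1 -> F1&~F2 -> 0
  row 14 [1110]: F1=1 F2=1 -> F1&~F2 -> 0
  row 15 [1111]: F1=1 F2=1 -> F1&~F2 -> 0
Full result column, 4 rows per line (u,v fixed per line; w,z runs 00..11 left to right):
  rows 0-3 [u,v=00]: 1010  = hex A
  rows 4-7 [u,v=01]: 0000  = hex 0
  rows 8-11 [u,v=10]: 1000  = hex 8
  rows 12-15 [u,v=11]: 1000  = hex 8
Counterexample vector (row 0 .. row 15) = 1010000010001000
Output column grouped in 4s = 1010 0000 1000 1000 = 0xA088
Convert to decimal digit by digit (value = value*16 + digit):
  A -> 10
  10*16 + 0 = 160
  160*16 + 8 = 2568
  2568*16 + 8 = 41096
Decimal = 41096

41096


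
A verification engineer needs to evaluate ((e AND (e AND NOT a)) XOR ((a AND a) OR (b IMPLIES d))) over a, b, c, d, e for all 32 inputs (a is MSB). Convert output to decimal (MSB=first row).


Formula: ((e AND (e AND NOT a)) XOR ((a AND a) OR (b IMPLIES d))) over a, b, c, d, e (32 rows)
Evaluate each row (bits = a,b,c,d,e, MSB first):
  row 0 [00000]: ((0 AND (0 AND NOT 0)) XOR ((0 AND 0) OR (0 IMPLIES 0))) -> 1
  row 1 [00001]: ((1 AND (1 AND NOT 0)) XOR ((0 AND 0) OR (0 IMPLIES 0))) -> 0
  row 2 [00010]: ((0 AND (0 AND NOT 0)) XOR ((0 AND 0) OR (0 IMPLIES 1))) -> 1
  row 3 [00011]: ((1 AND (1 AND NOT 0)) XOR ((0 AND 0) OR (0 IMPLIES 1))) -> 0
  row 4 [00100]: ((0 AND (0 AND NOT 0)) XOR ((0 AND 0) OR (0 IMPLIES 0))) -> 1
  row 5 [00101]: ((1 AND (1 AND NOT 0)) XOR ((0 AND 0) OR (0 IMPLIES 0))) -> 0
  row 6 [00110]: ((0 AND (0 AND NOT 0)) XOR ((0 AND 0) OR (0 IMPLIES 1))) -> 1
  row 7 [00111]: ((1 AND (1 AND NOT 0)) XOR ((0 AND 0) OR (0 IMPLIES 1))) -> 0
  row 8 [01000]: ((0 AND (0 AND NOT 0)) XOR ((0 AND 0) OR (1 IMPLIES 0))) -> 0
  row 9 [01001]: ((1 AND (1 AND NOT 0)) XOR ((0 AND 0) OR (1 IMPLIES 0))) -> 1
  row 10 [01010]: ((0 AND (0 AND NOT 0)) XOR ((0 AND 0) OR (1 IMPLIES 1))) -> 1
  row 11 [01011]: ((1 AND (1 AND NOT 0)) XOR ((0 AND 0) OR (1 IMPLIES 1))) -> 0
  row 12 [01100]: ((0 AND (0 AND NOT 0)) XOR ((0 AND 0) OR (1 IMPLIES 0))) -> 0
  row 13 [01101]: ((1 AND (1 AND NOT 0)) XOR ((0 AND 0) OR (1 IMPLIES 0))) -> 1
  row 14 [01110]: ((0 AND (0 AND NOT 0)) XOR ((0 AND 0) OR (1 IMPLIES 1))) -> 1
  row 15 [01111]: ((1 AND (1 AND NOT 0)) XOR ((0 AND 0) OR (1 IMPLIES 1))) -> 0
  row 16 [10000]: ((0 AND (0 AND NOT 1)) XOR ((1 AND 1) OR (0 IMPLIES 0))) -> 1
  row 17 [10001]: ((1 AND (1 AND NOT 1)) XOR ((1 AND 1) OR (0 IMPLIES 0))) -> 1
  row 18 [10010]: ((0 AND (0 AND NOT 1)) XOR ((1 AND 1) OR (0 IMPLIES 1))) -> 1
  row 19 [10011]: ((1 AND (1 AND NOT 1)) XOR ((1 AND 1) OR (0 IMPLIES 1))) -> 1
  row 20 [10100]: ((0 AND (0 AND NOT 1)) XOR ((1 AND 1) OR (0 IMPLIES 0))) -> 1
  row 21 [10101]: ((1 AND (1 AND NOT 1)) XOR ((1 AND 1) OR (0 IMPLIES 0))) -> 1
  row 22 [10110]: ((0 AND (0 AND NOT 1)) XOR ((1 AND 1) OR (0 IMPLIES 1))) -> 1
  row 23 [10111]: ((1 AND (1 AND NOT 1)) XOR ((1 AND 1) OR (0 IMPLIES 1))) -> 1
  row 24 [11000]: ((0 AND (0 AND NOT 1)) XOR ((1 AND 1) OR (1 IMPLIES 0))) -> 1
  row 25 [11001]: ((1 AND (1 AND NOT 1)) XOR ((1 AND 1) OR (1 IMPLIES 0))) -> 1
  row 26 [11010]: ((0 AND (0 AND NOT 1)) XOR ((1 AND 1) OR (1 IMPLIES 1))) -> 1
  row 27 [11011]: ((1 AND (1 AND NOT 1)) XOR ((1 AND 1) OR (1 IMPLIES 1))) -> 1
  row 28 [11100]: ((0 AND (0 AND NOT 1)) XOR ((1 AND 1) OR (1 IMPLIES 0))) -> 1
  row 29 [11101]: ((1 AND (1 AND NOT 1)) XOR ((1 AND 1) OR (1 IMPLIES 0))) -> 1
  row 30 [11110]: ((0 AND (0 AND NOT 1)) XOR ((1 AND 1) OR (1 IMPLIES 1))) -> 1
  row 31 [11111]: ((1 AND (1 AND NOT 1)) XOR ((1 AND 1) OR (1 IMPLIES 1))) -> 1
Full result column, 4 rows per line (a,b,c fixed per line; d,e runs 00..11 left to right):
  rows 0-3 [a,b,c=000]: 1010  = hex A
  rows 4-7 [a,b,c=001]: 1010  = hex A
  rows 8-11 [a,b,c=010]: 0110  = hex 6
  rows 12-15 [a,b,c=011]: 0110  = hex 6
  rows 16-19 [a,b,c=100]: 1111  = hex F
  rows 20-23 [a,b,c=101]: 1111  = hex F
  rows 24-27 [a,b,c=110]: 1111  = hex F
  rows 28-31 [a,b,c=111]: 1111  = hex F
Output column (row 0 .. row 31) = 10101010011001101111111111111111
Output column grouped in 4s = 1010 1010 0110 0110 1111 1111 1111 1111 = 0xAA66FFFF
Convert to decimal digit by digit (value = value*16 + digit):
  A -> 10
  10*16 + 10 (A) = 170
  170*16 + 6 = 2726
  2726*16 + 6 = 43622
  43622*16 + 15 (F) = 697967
  697967*16 + 15 (F) = 11167487
  11167487*16 + 15 (F) = 178679807
  178679807*16 + 15 (F) = 2858876927
Decimal = 2858876927

2858876927


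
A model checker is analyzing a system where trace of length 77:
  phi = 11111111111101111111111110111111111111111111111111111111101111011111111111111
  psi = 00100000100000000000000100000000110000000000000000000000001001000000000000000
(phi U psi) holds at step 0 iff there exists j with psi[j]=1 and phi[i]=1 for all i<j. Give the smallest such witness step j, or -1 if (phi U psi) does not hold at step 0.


(phi U psi) at 0: need smallest j with psi[j]=1 and phi[i]=1 for all i in [0,j).
Scan from step 0:
  step 0: phi=1, psi=0 -> continue
  step 1: phi=1, psi=0 -> continue
  step 2: psi=1 and phi held for [0,2) -> witness found
Witness step = 2

2


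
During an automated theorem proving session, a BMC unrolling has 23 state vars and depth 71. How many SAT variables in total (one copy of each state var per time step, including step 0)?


BMC unrolls to depth k, creating one copy of each state var for steps 0..k.
Step count = 71 + 1 = 72 (steps 0 through 71)
Vars per step = 23
Total = 23 * 72 = 1656

1656


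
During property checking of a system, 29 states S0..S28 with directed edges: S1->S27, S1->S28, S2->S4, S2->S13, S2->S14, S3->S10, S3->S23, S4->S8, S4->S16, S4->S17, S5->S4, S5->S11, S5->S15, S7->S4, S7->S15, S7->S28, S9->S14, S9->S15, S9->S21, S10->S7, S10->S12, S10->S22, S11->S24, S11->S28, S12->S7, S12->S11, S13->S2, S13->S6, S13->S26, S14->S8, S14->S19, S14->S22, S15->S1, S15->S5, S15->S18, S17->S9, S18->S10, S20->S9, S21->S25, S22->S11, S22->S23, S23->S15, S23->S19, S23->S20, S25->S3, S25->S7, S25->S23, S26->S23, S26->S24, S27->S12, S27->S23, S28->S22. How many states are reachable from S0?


BFS from S0:
  layer 0: {S0}
Reachable set: {S0}
Count = 1

1


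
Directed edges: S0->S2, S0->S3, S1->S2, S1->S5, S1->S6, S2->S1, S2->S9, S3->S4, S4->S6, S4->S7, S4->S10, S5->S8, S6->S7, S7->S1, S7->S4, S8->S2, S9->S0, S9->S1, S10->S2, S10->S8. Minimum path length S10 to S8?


BFS layer-by-layer from S10:
  dist 0: {S10}
  dist 1: {S2, S8}
  -> S8 reached at distance 1
Shortest path length = 1

1


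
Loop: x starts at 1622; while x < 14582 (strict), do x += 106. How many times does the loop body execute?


Step 1: x goes from 1622 toward 14582 by 106; the body runs while x<14582, so iterations = ceil((bound-start)/step)
Step 2: Distance=12960
Step 3: ceil(12960/106)=123

123


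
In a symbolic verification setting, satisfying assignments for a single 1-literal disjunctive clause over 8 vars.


Step 1: Total=2^8=256
Step 2: Unsat when all 1 false: 2^7=128
Step 3: Sat=256-128=128

128


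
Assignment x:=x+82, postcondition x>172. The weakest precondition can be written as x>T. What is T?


Formula: wp(x:=E, P) = P[E/x] (substitute E for x in postcondition)
Step 1: Postcondition: x>172
Step 2: Substitute x+82 for x: x+82>172
Step 3: Solve for x: x > 172-82 = 90

90


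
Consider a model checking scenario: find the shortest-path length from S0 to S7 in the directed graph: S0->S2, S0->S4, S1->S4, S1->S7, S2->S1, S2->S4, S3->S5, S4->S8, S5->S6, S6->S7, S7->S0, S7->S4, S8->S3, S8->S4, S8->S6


BFS layer-by-layer from S0:
  dist 0: {S0}
  dist 1: {S2, S4}
  dist 2: {S1, S8}
  dist 3: {S3, S6, S7}
  -> S7 reached at distance 3
Shortest path length = 3

3


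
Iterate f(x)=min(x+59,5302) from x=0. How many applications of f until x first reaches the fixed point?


Step 1: x=0, cap=5302, increment=59
Step 2: x grows by 59 each step until capped at 5302; fixed point is x=5302
Step 3: iterations = ceil(5302/59) = 90

90


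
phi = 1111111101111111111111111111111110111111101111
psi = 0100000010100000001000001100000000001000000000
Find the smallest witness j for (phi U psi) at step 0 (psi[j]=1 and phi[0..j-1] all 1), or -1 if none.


(phi U psi) at 0: need smallest j with psi[j]=1 and phi[i]=1 for all i in [0,j).
Scan from step 0:
  step 0: phi=1, psi=0 -> continue
  step 1: psi=1 and phi held for [0,1) -> witness found
Witness step = 1

1


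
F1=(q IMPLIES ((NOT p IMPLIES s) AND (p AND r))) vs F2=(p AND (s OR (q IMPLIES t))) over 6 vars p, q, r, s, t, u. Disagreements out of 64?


F1 = (q IMPLIES ((NOT p IMPLIES s) AND (p AND r)))
F2 = (p AND (s OR (q IMPLIES t)))
Evaluate both on each of 64 rows (bits = p,q,r,s,t,u):
  row 0 [000000]: F1=1 F2=0 (differ) -> 1
  row 1 [000001]: F1=1 F2=0 (differ) -> 1
  row 2 [000010]: F1=1 F2=0 (differ) -> 1
  row 3 [000011]: F1=1 F2=0 (differ) -> 1
  row 4 [000100]: F1=1 F2=0 (differ) -> 1
  (every remaining row is evaluated the same way; all 64 results are listed next)
Full result column, 8 rows per line (p,q,r fixed per line; s,t,u runs 000..111 left to right):
  rows 0-7 [p,q,r=000]: 11111111  (ones: 8)
  rows 8-15 [p,q,r=001]: 11111111  (ones: 8)
  rows 16-23 [p,q,r=010]: 00000000  (ones: 0)
  rows 24-31 [p,q,r=011]: 00000000  (ones: 0)
  rows 32-39 [p,q,r=100]: 00000000  (ones: 0)
  rows 40-47 [p,q,r=101]: 00000000  (ones: 0)
  rows 48-55 [p,q,r=110]: 00111111  (ones: 6)
  rows 56-63 [p,q,r=111]: 11000000  (ones: 2)
Disagreements = 8+8+0+0+0+0+6+2 = 24

24


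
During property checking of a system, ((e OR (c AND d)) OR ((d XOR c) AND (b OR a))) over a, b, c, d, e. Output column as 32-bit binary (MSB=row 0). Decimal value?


Formula: ((e OR (c AND d)) OR ((d XOR c) AND (b OR a))) over a, b, c, d, e (32 rows)
Evaluate each row (bits = a,b,c,d,e, MSB first):
  row 0 [00000]: ((0 OR (0 AND 0)) OR ((0 XOR 0) AND (0 OR 0))) -> 0
  row 1 [00001]: ((1 OR (0 AND 0)) OR ((0 XOR 0) AND (0 OR 0))) -> 1
  row 2 [00010]: ((0 OR (0 AND 1)) OR ((1 XOR 0) AND (0 OR 0))) -> 0
  row 3 [00011]: ((1 OR (0 AND 1)) OR ((1 XOR 0) AND (0 OR 0))) -> 1
  row 4 [00100]: ((0 OR (1 AND 0)) OR ((0 XOR 1) AND (0 OR 0))) -> 0
  row 5 [00101]: ((1 OR (1 AND 0)) OR ((0 XOR 1) AND (0 OR 0))) -> 1
  row 6 [00110]: ((0 OR (1 AND 1)) OR ((1 XOR 1) AND (0 OR 0))) -> 1
  row 7 [00111]: ((1 OR (1 AND 1)) OR ((1 XOR 1) AND (0 OR 0))) -> 1
  row 8 [01000]: ((0 OR (0 AND 0)) OR ((0 XOR 0) AND (1 OR 0))) -> 0
  row 9 [01001]: ((1 OR (0 AND 0)) OR ((0 XOR 0) AND (1 OR 0))) -> 1
  row 10 [01010]: ((0 OR (0 AND 1)) OR ((1 XOR 0) AND (1 OR 0))) -> 1
  row 11 [01011]: ((1 OR (0 AND 1)) OR ((1 XOR 0) AND (1 OR 0))) -> 1
  row 12 [01100]: ((0 OR (1 AND 0)) OR ((0 XOR 1) AND (1 OR 0))) -> 1
  row 13 [01101]: ((1 OR (1 AND 0)) OR ((0 XOR 1) AND (1 OR 0))) -> 1
  row 14 [01110]: ((0 OR (1 AND 1)) OR ((1 XOR 1) AND (1 OR 0))) -> 1
  row 15 [01111]: ((1 OR (1 AND 1)) OR ((1 XOR 1) AND (1 OR 0))) -> 1
  row 16 [10000]: ((0 OR (0 AND 0)) OR ((0 XOR 0) AND (0 OR 1))) -> 0
  row 17 [10001]: ((1 OR (0 AND 0)) OR ((0 XOR 0) AND (0 OR 1))) -> 1
  row 18 [10010]: ((0 OR (0 AND 1)) OR ((1 XOR 0) AND (0 OR 1))) -> 1
  row 19 [10011]: ((1 OR (0 AND 1)) OR ((1 XOR 0) AND (0 OR 1))) -> 1
  row 20 [10100]: ((0 OR (1 AND 0)) OR ((0 XOR 1) AND (0 OR 1))) -> 1
  row 21 [10101]: ((1 OR (1 AND 0)) OR ((0 XOR 1) AND (0 OR 1))) -> 1
  row 22 [10110]: ((0 OR (1 AND 1)) OR ((1 XOR 1) AND (0 OR 1))) -> 1
  row 23 [10111]: ((1 OR (1 AND 1)) OR ((1 XOR 1) AND (0 OR 1))) -> 1
  row 24 [11000]: ((0 OR (0 AND 0)) OR ((0 XOR 0) AND (1 OR 1))) -> 0
  row 25 [11001]: ((1 OR (0 AND 0)) OR ((0 XOR 0) AND (1 OR 1))) -> 1
  row 26 [11010]: ((0 OR (0 AND 1)) OR ((1 XOR 0) AND (1 OR 1))) -> 1
  row 27 [11011]: ((1 OR (0 AND 1)) OR ((1 XOR 0) AND (1 OR 1))) -> 1
  row 28 [11100]: ((0 OR (1 AND 0)) OR ((0 XOR 1) AND (1 OR 1))) -> 1
  row 29 [11101]: ((1 OR (1 AND 0)) OR ((0 XOR 1) AND (1 OR 1))) -> 1
  row 30 [11110]: ((0 OR (1 AND 1)) OR ((1 XOR 1) AND (1 OR 1))) -> 1
  row 31 [11111]: ((1 OR (1 AND 1)) OR ((1 XOR 1) AND (1 OR 1))) -> 1
Full result column, 4 rows per line (a,b,c fixed per line; d,e runs 00..11 left to right):
  rows 0-3 [a,b,c=000]: 0101  = hex 5
  rows 4-7 [a,b,c=001]: 0111  = hex 7
  rows 8-11 [a,b,c=010]: 0111  = hex 7
  rows 12-15 [a,b,c=011]: 1111  = hex F
  rows 16-19 [a,b,c=100]: 0111  = hex 7
  rows 20-23 [a,b,c=101]: 1111  = hex F
  rows 24-27 [a,b,c=110]: 0111  = hex 7
  rows 28-31 [a,b,c=111]: 1111  = hex F
Output column (row 0 .. row 31) = 01010111011111110111111101111111
Output column grouped in 4s = 0101 0111 0111 1111 0111 1111 0111 1111 = 0x577F7F7F
Convert to decimal digit by digit (value = value*16 + digit):
  5 -> 5
  5*16 + 7 = 87
  87*16 + 7 = 1399
  1399*16 + 15 (F) = 22399
  22399*16 + 7 = 358391
  358391*16 + 15 (F) = 5734271
  5734271*16 + 7 = 91748343
  91748343*16 + 15 (F) = 1467973503
Decimal = 1467973503

1467973503


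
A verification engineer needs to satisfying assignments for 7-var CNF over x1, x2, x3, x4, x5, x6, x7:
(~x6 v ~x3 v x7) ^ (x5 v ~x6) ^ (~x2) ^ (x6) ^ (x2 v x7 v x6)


CNF with 5 clauses over 7 vars (128 assignments).
An assignment satisfies CNF iff every clause has >=1 true literal.
Check each row (bits = x1,x2,x3,x4,x5,x6,x7; clause T/F shown):
  row 0 [0000000]: clauses=TTTFF -> 0
  row 1 [0000001]: clauses=TTTFT -> 0
  row 2 [0000010]: clauses=TFTTT -> 0
  row 3 [0000011]: clauses=TFTTT -> 0
  row 4 [0000100]: clauses=TTTFF -> 0
  (every remaining row is evaluated the same way; all 128 results are listed next)
Full result column, 8 rows per line (x1,x2,x3,x4 fixed per line; x5,x6,x7 runs 000..111 left to right):
  rows 0-7 [x1,x2,x3,x4=0000]: 00000011  (ones: 2)
  rows 8-15 [x1,x2,x3,x4=0001]: 00000011  (ones: 2)
  rows 16-23 [x1,x2,x3,x4=0010]: 00000001  (ones: 1)
  rows 24-31 [x1,x2,x3,x4=0011]: 00000001  (ones: 1)
  rows 32-39 [x1,x2,x3,x4=0100]: 00000000  (ones: 0)
  rows 40-47 [x1,x2,x3,x4=0101]: 00000000  (ones: 0)
  rows 48-55 [x1,x2,x3,x4=0110]: 00000000  (ones: 0)
  rows 56-63 [x1,x2,x3,x4=0111]: 00000000  (ones: 0)
  rows 64-71 [x1,x2,x3,x4=1000]: 00000011  (ones: 2)
  rows 72-79 [x1,x2,x3,x4=1001]: 00000011  (ones: 2)
  rows 80-87 [x1,x2,x3,x4=1010]: 00000001  (ones: 1)
  rows 88-95 [x1,x2,x3,x4=1011]: 00000001  (ones: 1)
  rows 96-103 [x1,x2,x3,x4=1100]: 00000000  (ones: 0)
  rows 104-111 [x1,x2,x3,x4=1101]: 00000000  (ones: 0)
  rows 112-119 [x1,x2,x3,x4=1110]: 00000000  (ones: 0)
  rows 120-127 [x1,x2,x3,x4=1111]: 00000000  (ones: 0)
Satisfying assignments = 2+2+1+1+0+0+0+0+2+2+1+1+0+0+0+0 = 12

12


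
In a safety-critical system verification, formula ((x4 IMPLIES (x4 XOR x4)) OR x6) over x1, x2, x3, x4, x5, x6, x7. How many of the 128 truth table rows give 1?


Formula: ((x4 IMPLIES (x4 XOR x4)) OR x6) over 7 vars (128 rows)
Evaluate each row (x1, x2, x3, x4, x5, x6, x7 as bits, MSB first):
  row 0 [0000000]: ((0 IMPLIES (0 XOR 0)) OR 0) -> 1
  row 1 [0000001]: ((0 IMPLIES (0 XOR 0)) OR 0) -> 1
  row 2 [0000010]: ((0 IMPLIES (0 XOR 0)) OR 1) -> 1
  row 3 [0000011]: ((0 IMPLIES (0 XOR 0)) OR 1) -> 1
  row 4 [0000100]: ((0 IMPLIES (0 XOR 0)) OR 0) -> 1
  (every remaining row is evaluated the same way; all 128 results are listed next)
Full result column, 8 rows per line (x1,x2,x3,x4 fixed per line; x5,x6,x7 runs 000..111 left to right):
  rows 0-7 [x1,x2,x3,x4=0000]: 11111111  (ones: 8)
  rows 8-15 [x1,x2,x3,x4=0001]: 00110011  (ones: 4)
  rows 16-23 [x1,x2,x3,x4=0010]: 11111111  (ones: 8)
  rows 24-31 [x1,x2,x3,x4=0011]: 00110011  (ones: 4)
  rows 32-39 [x1,x2,x3,x4=0100]: 11111111  (ones: 8)
  rows 40-47 [x1,x2,x3,x4=0101]: 00110011  (ones: 4)
  rows 48-55 [x1,x2,x3,x4=0110]: 11111111  (ones: 8)
  rows 56-63 [x1,x2,x3,x4=0111]: 00110011  (ones: 4)
  rows 64-71 [x1,x2,x3,x4=1000]: 11111111  (ones: 8)
  rows 72-79 [x1,x2,x3,x4=1001]: 00110011  (ones: 4)
  rows 80-87 [x1,x2,x3,x4=1010]: 11111111  (ones: 8)
  rows 88-95 [x1,x2,x3,x4=1011]: 00110011  (ones: 4)
  rows 96-103 [x1,x2,x3,x4=1100]: 11111111  (ones: 8)
  rows 104-111 [x1,x2,x3,x4=1101]: 00110011  (ones: 4)
  rows 112-119 [x1,x2,x3,x4=1110]: 11111111  (ones: 8)
  rows 120-127 [x1,x2,x3,x4=1111]: 00110011  (ones: 4)
Count of 1-rows = 8+4+8+4+8+4+8+4+8+4+8+4+8+4+8+4 = 96

96


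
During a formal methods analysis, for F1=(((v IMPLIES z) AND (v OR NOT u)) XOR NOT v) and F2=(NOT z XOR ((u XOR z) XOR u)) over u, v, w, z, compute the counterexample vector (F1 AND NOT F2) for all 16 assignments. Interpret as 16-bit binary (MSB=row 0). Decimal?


F1 = (((v IMPLIES z) AND (v OR NOT u)) XOR NOT v)
F2 = (NOT z XOR ((u XOR z) XOR u))
Counterexample to F1=>F2 is where F1=1 and F2=0.
Evaluate each row (bits = u,v,w,z, MSB first):
  row 0 [0000]: F1=0 F2=1 -> F1&~F2 -> 0
  row 1 [0001]: F1=0 F2=1 -> F1&~F2 -> 0
  row 2 [0010]: F1=0 F2=1 -> F1&~F2 -> 0
  row 3 [0011]: F1=0 F2=1 -> F1&~F2 -> 0
  row 4 [0100]: F1=0 F2=1 -> F1&~F2 -> 0
  row 5 [0101]: F1=1 F2=1 -> F1&~F2 -> 0
  row 6 [0110]: F1=0 F2=1 -> F1&~F2 -> 0
  row 7 [0111]: F1=1 F2=1 -> F1&~F2 -> 0
  row 8 [1000]: F1=1 F2=1 -> F1&~F2 -> 0
  row 9 [1001]: F1=1 F2=1 -> F1&~F2 -> 0
  row 10 [1010]: F1=1 F2=1 -> F1&~F2 -> 0
  row 11 [1011]: F1=1 F2=1 -> F1&~F2 -> 0
  row 12 [1100]: F1=0 F2=1 -> F1&~F2 -> 0
  row 13 [1101]: F1=1 F2=1 -> F1&~F2 -> 0
  row 14 [1110]: F1=0 F2=1 -> F1&~F2 -> 0
  row 15 [1111]: F1=1 F2=1 -> F1&~F2 -> 0
Full result column, 4 rows per line (u,v fixed per line; w,z runs 00..11 left to right):
  rows 0-3 [u,v=00]: 0000  = hex 0
  rows 4-7 [u,v=01]: 0000  = hex 0
  rows 8-11 [u,v=10]: 0000  = hex 0
  rows 12-15 [u,v=11]: 0000  = hex 0
Counterexample vector (row 0 .. row 15) = 0000000000000000
Output column grouped in 4s = 0000 0000 0000 0000 = 0x0000
Convert to decimal digit by digit (value = value*16 + digit):
  0 -> 0
  0*16 + 0 = 0
  0*16 + 0 = 0
  0*16 + 0 = 0
Decimal = 0

0


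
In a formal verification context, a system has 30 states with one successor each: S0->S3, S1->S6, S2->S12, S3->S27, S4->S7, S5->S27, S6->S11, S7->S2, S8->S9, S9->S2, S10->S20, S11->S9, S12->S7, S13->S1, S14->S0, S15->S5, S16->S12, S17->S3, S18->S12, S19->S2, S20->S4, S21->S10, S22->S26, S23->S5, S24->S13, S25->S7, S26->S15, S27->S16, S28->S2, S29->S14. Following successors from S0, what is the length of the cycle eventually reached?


Trace from S0 until a state repeats:
  S0 -> S3 -> S27 -> S16 -> S12 -> S7 -> S2 -> S12
S12 first seen at step 4, revisited at step 7.
Cycle length = 7 - 4 = 3

3


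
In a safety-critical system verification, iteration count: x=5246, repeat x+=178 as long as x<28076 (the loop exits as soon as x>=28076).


Step 1: x goes from 5246 toward 28076 by 178; the body runs while x<28076, so iterations = ceil((bound-start)/step)
Step 2: Distance=22830
Step 3: ceil(22830/178)=129

129


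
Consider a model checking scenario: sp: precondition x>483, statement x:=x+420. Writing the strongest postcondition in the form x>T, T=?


Formula: sp(P, x:=E) = exists old_x. (x = E[old_x/x]) AND P[old_x/x] (old_x is the value of x before the assignment; eliminate old_x by solving x = E[old_x/x] for old_x)
Step 1: Precondition P: x>483, i.e. old_x > 483
Step 2: Assignment gives x = old_x + 420, so old_x = x - 420
Step 3: Substitute into P: x - 420 > 483
Step 4: Simplify: x > 483+420 = 903

903


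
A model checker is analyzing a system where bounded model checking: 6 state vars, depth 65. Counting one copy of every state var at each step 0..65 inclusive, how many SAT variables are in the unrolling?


BMC unrolls to depth k, creating one copy of each state var for steps 0..k.
Step count = 65 + 1 = 66 (steps 0 through 65)
Vars per step = 6
Total = 6 * 66 = 396

396


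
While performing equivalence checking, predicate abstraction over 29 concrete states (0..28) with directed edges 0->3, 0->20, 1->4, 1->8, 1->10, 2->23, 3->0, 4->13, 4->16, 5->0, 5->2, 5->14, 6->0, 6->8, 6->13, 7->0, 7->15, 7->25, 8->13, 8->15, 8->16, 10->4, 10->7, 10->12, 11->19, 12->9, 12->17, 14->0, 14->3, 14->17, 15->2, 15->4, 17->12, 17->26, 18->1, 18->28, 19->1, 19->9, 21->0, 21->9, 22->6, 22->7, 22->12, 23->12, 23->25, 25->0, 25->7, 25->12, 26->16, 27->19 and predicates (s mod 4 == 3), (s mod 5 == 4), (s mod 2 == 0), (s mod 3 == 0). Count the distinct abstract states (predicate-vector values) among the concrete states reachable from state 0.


BFS from 0:
Concrete reachable: {0, 3, 20}
Abstract via predicates (s mod 4 == 3), (s mod 5 == 4), (s mod 2 == 0), (s mod 3 == 0):
  (0,0,1,0) <- {20}
  (0,0,1,1) <- {0}
  (1,0,0,1) <- {3}
Distinct abstract states = 3

3


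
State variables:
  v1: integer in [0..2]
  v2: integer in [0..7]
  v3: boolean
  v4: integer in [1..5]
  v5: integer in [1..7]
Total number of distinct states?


State space = product of domain sizes of all variables.
Domain sizes:
  v1 (integer in [0..2]): 3
  v2 (integer in [0..7]): 8
  v3 (boolean): 2
  v4 (integer in [1..5]): 5
  v5 (integer in [1..7]): 7
Product = 3 * 8 * 2 * 5 * 7 = 1680

1680


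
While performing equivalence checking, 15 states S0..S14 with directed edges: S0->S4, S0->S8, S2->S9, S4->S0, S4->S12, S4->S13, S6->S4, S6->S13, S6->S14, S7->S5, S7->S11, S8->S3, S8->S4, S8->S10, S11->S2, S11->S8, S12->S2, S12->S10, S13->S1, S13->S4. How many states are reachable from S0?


BFS from S0:
  layer 0: {S0}
  layer 1: {S4, S8}
  layer 2: {S3, S10, S12, S13}
  layer 3: {S1, S2}
  layer 4: {S9}
Reachable set: {S0, S1, S2, S3, S4, S8, S9, S10, S12, S13}
Count = 10

10


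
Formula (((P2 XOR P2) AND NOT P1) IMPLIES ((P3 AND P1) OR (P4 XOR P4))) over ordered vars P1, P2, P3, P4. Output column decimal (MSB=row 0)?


Formula: (((P2 XOR P2) AND NOT P1) IMPLIES ((P3 AND P1) OR (P4 XOR P4))) over P1, P2, P3, P4 (16 rows)
Evaluate each row (bits = P1,P2,P3,P4, MSB first):
  row 0 [0000]: (((0 XOR 0) AND NOT 0) IMPLIES ((0 AND 0) OR (0 XOR 0))) -> 1
  row 1 [0001]: (((0 XOR 0) AND NOT 0) IMPLIES ((0 AND 0) OR (1 XOR 1))) -> 1
  row 2 [0010]: (((0 XOR 0) AND NOT 0) IMPLIES ((1 AND 0) OR (0 XOR 0))) -> 1
  row 3 [0011]: (((0 XOR 0) AND NOT 0) IMPLIES ((1 AND 0) OR (1 XOR 1))) -> 1
  row 4 [0100]: (((1 XOR 1) AND NOT 0) IMPLIES ((0 AND 0) OR (0 XOR 0))) -> 1
  row 5 [0101]: (((1 XOR 1) AND NOT 0) IMPLIES ((0 AND 0) OR (1 XOR 1))) -> 1
  row 6 [0110]: (((1 XOR 1) AND NOT 0) IMPLIES ((1 AND 0) OR (0 XOR 0))) -> 1
  row 7 [0111]: (((1 XOR 1) AND NOT 0) IMPLIES ((1 AND 0) OR (1 XOR 1))) -> 1
  row 8 [1000]: (((0 XOR 0) AND NOT 1) IMPLIES ((0 AND 1) OR (0 XOR 0))) -> 1
  row 9 [1001]: (((0 XOR 0) AND NOT 1) IMPLIES ((0 AND 1) OR (1 XOR 1))) -> 1
  row 10 [1010]: (((0 XOR 0) AND NOT 1) IMPLIES ((1 AND 1) OR (0 XOR 0))) -> 1
  row 11 [1011]: (((0 XOR 0) AND NOT 1) IMPLIES ((1 AND 1) OR (1 XOR 1))) -> 1
  row 12 [1100]: (((1 XOR 1) AND NOT 1) IMPLIES ((0 AND 1) OR (0 XOR 0))) -> 1
  row 13 [1101]: (((1 XOR 1) AND NOT 1) IMPLIES ((0 AND 1) OR (1 XOR 1))) -> 1
  row 14 [1110]: (((1 XOR 1) AND NOT 1) IMPLIES ((1 AND 1) OR (0 XOR 0))) -> 1
  row 15 [1111]: (((1 XOR 1) AND NOT 1) IMPLIES ((1 AND 1) OR (1 XOR 1))) -> 1
Full result column, 4 rows per line (P1,P2 fixed per line; P3,P4 runs 00..11 left to right):
  rows 0-3 [P1,P2=00]: 1111  = hex F
  rows 4-7 [P1,P2=01]: 1111  = hex F
  rows 8-11 [P1,P2=10]: 1111  = hex F
  rows 12-15 [P1,P2=11]: 1111  = hex F
Output column (row 0 .. row 15) = 1111111111111111
Output column grouped in 4s = 1111 1111 1111 1111 = 0xFFFF
Convert to decimal digit by digit (value = value*16 + digit):
  F -> 15
  15*16 + 15 (F) = 255
  255*16 + 15 (F) = 4095
  4095*16 + 15 (F) = 65535
Decimal = 65535

65535


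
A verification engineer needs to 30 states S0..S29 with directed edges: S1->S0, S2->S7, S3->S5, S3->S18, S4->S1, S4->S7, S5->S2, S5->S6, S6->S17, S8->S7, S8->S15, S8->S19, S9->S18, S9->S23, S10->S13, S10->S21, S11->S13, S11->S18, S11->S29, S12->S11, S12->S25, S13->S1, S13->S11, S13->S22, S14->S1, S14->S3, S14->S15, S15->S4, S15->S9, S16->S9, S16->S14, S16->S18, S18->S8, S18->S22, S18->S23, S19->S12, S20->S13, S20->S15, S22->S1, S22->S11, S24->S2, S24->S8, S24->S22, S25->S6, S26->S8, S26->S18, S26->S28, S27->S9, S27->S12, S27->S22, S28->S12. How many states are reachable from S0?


BFS from S0:
  layer 0: {S0}
Reachable set: {S0}
Count = 1

1


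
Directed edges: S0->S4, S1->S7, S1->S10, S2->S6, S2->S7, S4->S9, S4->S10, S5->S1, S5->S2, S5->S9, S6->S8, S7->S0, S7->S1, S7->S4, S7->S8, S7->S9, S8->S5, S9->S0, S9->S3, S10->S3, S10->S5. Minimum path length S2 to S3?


BFS layer-by-layer from S2:
  dist 0: {S2}
  dist 1: {S6, S7}
  dist 2: {S0, S1, S4, S8, S9}
  dist 3: {S3, S5, S10}
  -> S3 reached at distance 3
Shortest path length = 3

3


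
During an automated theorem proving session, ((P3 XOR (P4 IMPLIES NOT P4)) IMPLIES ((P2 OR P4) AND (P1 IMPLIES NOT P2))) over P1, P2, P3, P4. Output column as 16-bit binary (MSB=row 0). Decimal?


Formula: ((P3 XOR (P4 IMPLIES NOT P4)) IMPLIES ((P2 OR P4) AND (P1 IMPLIES NOT P2))) over P1, P2, P3, P4 (16 rows)
Evaluate each row (bits = P1,P2,P3,P4, MSB first):
  row 0 [0000]: ((0 XOR (0 IMPLIES NOT 0)) IMPLIES ((0 OR 0) AND (0 IMPLIES NOT 0))) -> 0
  row 1 [0001]: ((0 XOR (1 IMPLIES NOT 1)) IMPLIES ((0 OR 1) AND (0 IMPLIES NOT 0))) -> 1
  row 2 [0010]: ((1 XOR (0 IMPLIES NOT 0)) IMPLIES ((0 OR 0) AND (0 IMPLIES NOT 0))) -> 1
  row 3 [0011]: ((1 XOR (1 IMPLIES NOT 1)) IMPLIES ((0 OR 1) AND (0 IMPLIES NOT 0))) -> 1
  row 4 [0100]: ((0 XOR (0 IMPLIES NOT 0)) IMPLIES ((1 OR 0) AND (0 IMPLIES NOT 1))) -> 1
  row 5 [0101]: ((0 XOR (1 IMPLIES NOT 1)) IMPLIES ((1 OR 1) AND (0 IMPLIES NOT 1))) -> 1
  row 6 [0110]: ((1 XOR (0 IMPLIES NOT 0)) IMPLIES ((1 OR 0) AND (0 IMPLIES NOT 1))) -> 1
  row 7 [0111]: ((1 XOR (1 IMPLIES NOT 1)) IMPLIES ((1 OR 1) AND (0 IMPLIES NOT 1))) -> 1
  row 8 [1000]: ((0 XOR (0 IMPLIES NOT 0)) IMPLIES ((0 OR 0) AND (1 IMPLIES NOT 0))) -> 0
  row 9 [1001]: ((0 XOR (1 IMPLIES NOT 1)) IMPLIES ((0 OR 1) AND (1 IMPLIES NOT 0))) -> 1
  row 10 [1010]: ((1 XOR (0 IMPLIES NOT 0)) IMPLIES ((0 OR 0) AND (1 IMPLIES NOT 0))) -> 1
  row 11 [1011]: ((1 XOR (1 IMPLIES NOT 1)) IMPLIES ((0 OR 1) AND (1 IMPLIES NOT 0))) -> 1
  row 12 [1100]: ((0 XOR (0 IMPLIES NOT 0)) IMPLIES ((1 OR 0) AND (1 IMPLIES NOT 1))) -> 0
  row 13 [1101]: ((0 XOR (1 IMPLIES NOT 1)) IMPLIES ((1 OR 1) AND (1 IMPLIES NOT 1))) -> 1
  row 14 [1110]: ((1 XOR (0 IMPLIES NOT 0)) IMPLIES ((1 OR 0) AND (1 IMPLIES NOT 1))) -> 1
  row 15 [1111]: ((1 XOR (1 IMPLIES NOT 1)) IMPLIES ((1 OR 1) AND (1 IMPLIES NOT 1))) -> 0
Full result column, 4 rows per line (P1,P2 fixed per line; P3,P4 runs 00..11 left to right):
  rows 0-3 [P1,P2=00]: 0111  = hex 7
  rows 4-7 [P1,P2=01]: 1111  = hex F
  rows 8-11 [P1,P2=10]: 0111  = hex 7
  rows 12-15 [P1,P2=11]: 0110  = hex 6
Output column (row 0 .. row 15) = 0111111101110110
Output column grouped in 4s = 0111 1111 0111 0110 = 0x7F76
Convert to decimal digit by digit (value = value*16 + digit):
  7 -> 7
  7*16 + 15 (F) = 127
  127*16 + 7 = 2039
  2039*16 + 6 = 32630
Decimal = 32630

32630


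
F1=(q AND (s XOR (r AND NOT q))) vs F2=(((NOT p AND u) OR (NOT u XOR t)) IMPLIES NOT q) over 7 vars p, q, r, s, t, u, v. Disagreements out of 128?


F1 = (q AND (s XOR (r AND NOT q)))
F2 = (((NOT p AND u) OR (NOT u XOR t)) IMPLIES NOT q)
Evaluate both on each of 128 rows (bits = p,q,r,s,t,u,v):
  row 0 [0000000]: F1=0 F2=1 (differ) -> 1
  row 1 [0000001]: F1=0 F2=1 (differ) -> 1
  row 2 [0000010]: F1=0 F2=1 (differ) -> 1
  row 3 [0000011]: F1=0 F2=1 (differ) -> 1
  row 4 [0000100]: F1=0 F2=1 (differ) -> 1
  (every remaining row is evaluated the same way; all 128 results are listed next)
Full result column, 8 rows per line (p,q,r,s fixed per line; t,u,v runs 000..111 left to right):
  rows 0-7 [p,q,r,s=0000]: 11111111  (ones: 8)
  rows 8-15 [p,q,r,s=0001]: 11111111  (ones: 8)
  rows 16-23 [p,q,r,s=0010]: 11111111  (ones: 8)
  rows 24-31 [p,q,r,s=0011]: 11111111  (ones: 8)
  rows 32-39 [p,q,r,s=0100]: 00001100  (ones: 2)
  rows 40-47 [p,q,r,s=0101]: 11110011  (ones: 6)
  rows 48-55 [p,q,r,s=0110]: 00001100  (ones: 2)
  rows 56-63 [p,q,r,s=0111]: 11110011  (ones: 6)
  rows 64-71 [p,q,r,s=1000]: 11111111  (ones: 8)
  rows 72-79 [p,q,r,s=1001]: 11111111  (ones: 8)
  rows 80-87 [p,q,r,s=1010]: 11111111  (ones: 8)
  rows 88-95 [p,q,r,s=1011]: 11111111  (ones: 8)
  rows 96-103 [p,q,r,s=1100]: 00111100  (ones: 4)
  rows 104-111 [p,q,r,s=1101]: 11000011  (ones: 4)
  rows 112-119 [p,q,r,s=1110]: 00111100  (ones: 4)
  rows 120-127 [p,q,r,s=1111]: 11000011  (ones: 4)
Disagreements = 8+8+8+8+2+6+2+6+8+8+8+8+4+4+4+4 = 96

96
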